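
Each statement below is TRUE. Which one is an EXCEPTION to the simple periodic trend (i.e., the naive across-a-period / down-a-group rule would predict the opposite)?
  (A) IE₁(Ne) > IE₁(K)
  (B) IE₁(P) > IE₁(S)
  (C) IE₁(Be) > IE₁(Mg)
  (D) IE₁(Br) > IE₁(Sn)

The general trend: first ionisation energy increases across a period and decreases down a group.
(A) Ne (period 2, group 18) vs K (period 4, group 1): the stated order agrees with the simple trend.
(B) P (period 3, group 15) vs S (period 3, group 16): the stated order contradicts the simple trend.
(C) Be (period 2, group 2) vs Mg (period 3, group 2): the stated order agrees with the simple trend.
(D) Br (period 4, group 17) vs Sn (period 5, group 14): the stated order agrees with the simple trend.
The exception is (B): S (3p⁴) ionizes more easily than half-filled P (3p³) because the paired 3p electron in S is pushed out by e⁻–e⁻ repulsion.

(B)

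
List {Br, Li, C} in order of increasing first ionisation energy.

Removing the outermost electron gets harder across a period and easier down a group.
Neither a single period nor a single group — weigh both effects.
C > Li: C lies to the right of Li in period 2, so the across-period effect alone puts C higher.
Br > C: the two effects oppose for this pair; the across-period effect wins (1140 vs 1086 kJ/mol).
For reference (kJ/mol): Li 520, C 1086, Br 1140.
So from lowest to highest: Li < C < Br.

Li < C < Br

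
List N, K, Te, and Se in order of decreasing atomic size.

Atomic radius shrinks across a period as nuclear charge pulls the same shell inward, and grows down a group as new shells are added.
Here both period and group differ, so the two effects have to be weighed against each other.
Se > N: period and group pull opposite ways; the down-group shift dominates (116 vs 71 pm).
Te > Se: Te sits below Se in group 16, so the down-group effect alone puts Te larger.
K > Te: the two effects oppose for this pair; the across-period effect wins (196 vs 136 pm).
Tabulated atomic radius (pm): N 71, K 196, Se 116, Te 136.
So from largest to smallest: K > Te > Se > N.

K, Te, Se, N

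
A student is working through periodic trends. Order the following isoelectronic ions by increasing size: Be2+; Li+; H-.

Be2+ < Li+ < H-

All of these have 2 electrons, so size is governed by nuclear charge alone: the more protons, the stronger the pull on the same electron cloud, and the smaller the ion.
Nuclear charges: Be2+ (Z=4), Li+ (Z=3), H- (Z=1).
Smallest to largest: Be2+ < Li+ < H-.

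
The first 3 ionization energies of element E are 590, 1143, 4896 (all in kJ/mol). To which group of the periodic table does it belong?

Look for the largest jump between consecutive ionization energies: IE3/IE2 ≈ 4.3, far larger than any earlier ratio.
That jump marks the point where a core electron is being removed. So the atom has 2 valence electrons.
A main-group element with 2 valence electrons is in group 2.

Group 2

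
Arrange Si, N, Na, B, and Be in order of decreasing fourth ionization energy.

After 3 electrons have been removed, what remains? Si³⁺ still has 1 valence electron; N³⁺ still has 2 valence electrons; Na³⁺ is already 2 electrons into the core; B³⁺ is the bare [He] core; Be³⁺ is already 1 electron into the core.
Breaking into a closed-shell core is much more expensive than removing a leftover valence electron — Na, Be and B have the largest IE_4 here.
Valence configurations: Si³⁺ [Ne]3s¹, N³⁺ [He]2s².
Tabulated IE_4 (kJ/mol): Si 4356, N 7475, Na 9543, B 25026, Be 21007.
So the fourth ionization energies run Si < N < Na < Be < B.

B > Be > Na > N > Si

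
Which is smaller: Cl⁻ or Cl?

Cl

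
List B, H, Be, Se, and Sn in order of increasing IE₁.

Across a period the outer electron is held more tightly (higher IE₁); down a group it sits in a higher shell, more shielded, and comes off more easily.
Neither a single period nor a single group — weigh both effects.
B > Sn: the two effects oppose for this pair; the down-group effect wins (801 vs 709 kJ/mol).
Be > B: this pair runs against the simple trend — see the exception note.
Se > Be: the two effects oppose for this pair; the across-period effect wins (941 vs 900 kJ/mol).
H > Se: the two effects oppose for this pair; the down-group effect wins (1312 vs 941 kJ/mol).
Note the exception: Be has a higher first ionization energy than B, contrary to the simple trend — removing B's lone 2p electron is easier than breaking Be's filled 2s².
Tabulated first ionization energy (kJ/mol): H 1312, Be 900, B 801, Se 941, Sn 709.
So from lowest to highest: Sn < B < Be < Se < H.

Sn < B < Be < Se < H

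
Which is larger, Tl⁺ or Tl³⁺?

Tl⁺

Both ions have Z = 81 protons, but Tl³⁺ has lost more electrons, so its remaining electrons feel a larger effective nuclear charge per electron and are pulled in more tightly.
Higher positive charge → smaller ion, so Tl⁺ > Tl³⁺.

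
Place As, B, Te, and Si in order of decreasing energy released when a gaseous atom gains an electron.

Te > Si > As > B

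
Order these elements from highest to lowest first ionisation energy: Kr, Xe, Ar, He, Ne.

He, Ne, Ar, Kr, Xe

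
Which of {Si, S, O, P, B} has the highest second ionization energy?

O

The second ionization energy removes an electron from the +1 ion. For each element: Si⁺ still has 3 valence electrons; S⁺ still has 5 valence electrons; O⁺ still has 5 valence electrons; P⁺ still has 4 valence electrons; B⁺ still has 2 valence electrons.
All are still removing valence electrons, so compare the +1 ions as you would atoms: IE_2 generally rises across a period (higher Z_eff) and falls down a group (larger shell), subject to the usual subshell exceptions.
Valence configurations: Si⁺ [Ne]3s²3p¹, S⁺ [Ne]3s²3p³, O⁺ [He]2s²2p³, P⁺ [Ne]3s²3p², B⁺ [He]2s².
Approximate IE_2 values (kJ/mol): Si 1577, S 2252, O 3388, P 1907, B 2427.
Putting it together, IE_2: Si < P < S < B < O.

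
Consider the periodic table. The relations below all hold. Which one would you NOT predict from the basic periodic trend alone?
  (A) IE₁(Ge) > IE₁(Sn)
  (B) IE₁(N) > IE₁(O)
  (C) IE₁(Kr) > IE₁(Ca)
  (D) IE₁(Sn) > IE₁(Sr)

(B)

The general trend: IE₁ increases across a period and decreases down a group.
(A) Ge (period 4, group 14) vs Sn (period 5, group 14): the stated order agrees with the simple trend.
(B) N (period 2, group 15) vs O (period 2, group 16): the stated order contradicts the simple trend.
(C) Kr (period 4, group 18) vs Ca (period 4, group 2): the stated order agrees with the simple trend.
(D) Sn (period 5, group 14) vs Sr (period 5, group 2): the stated order agrees with the simple trend.
The exception is (B): pairing an electron in O's 2p⁴ costs repulsion energy, so O ionizes more easily than half-filled N (2p³).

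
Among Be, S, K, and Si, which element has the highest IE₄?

Consider each +3 ion: Be³⁺ is already 1 electron into the core; S³⁺ still has 3 valence electrons; K³⁺ is already 2 electrons into the core; Si³⁺ still has 1 valence electron.
Core electrons are held far more tightly than valence electrons, so K and Be top the IE_4 order.
Valence configurations: S³⁺ [Ne]3s²3p¹, Si³⁺ [Ne]3s¹.
The numbers (kJ/mol): Be 21007, S 4556, K 5877, Si 4356.
So the fourth ionization energies run Si < S < K < Be.

Be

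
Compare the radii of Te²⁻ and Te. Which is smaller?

Forming Te²⁻ adds 2 electrons to Te. More electron–electron repulsion in the same shell, with unchanged nuclear charge, lets the cloud expand.
An anion is larger than its parent atom: Te²⁻ > Te.

Te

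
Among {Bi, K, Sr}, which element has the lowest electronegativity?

K is in period 4, group 1; Sr is in period 5, group 2; Bi is in period 6, group 15.
Electronegativity increases across a period and decreases down a group, tracking effective nuclear charge and atomic size.
Neither a single period nor a single group — weigh both effects.
Sr > K: period and group pull opposite ways; the across-period shift dominates (0.95 vs 0.82).
Bi > Sr: period and group pull opposite ways; the across-period shift dominates (2.02 vs 0.95).
Approximate values (Pauling): K 0.82, Sr 0.95, Bi 2.02.
The lowest electronegativity among these belongs to K.

K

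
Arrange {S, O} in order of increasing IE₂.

S < O

Consider each +1 ion: S⁺ still has 5 valence electrons; O⁺ still has 5 valence electrons.
All are still removing valence electrons, so compare the +1 ions as you would atoms: IE_2 generally rises across a period (higher Z_eff) and falls down a group (larger shell), subject to the usual subshell exceptions.
Valence configurations: S⁺ [Ne]3s²3p³, O⁺ [He]2s²2p³.
Tabulated IE_2 (kJ/mol): S 2252, O 3388.
Putting it together, IE_2: S < O.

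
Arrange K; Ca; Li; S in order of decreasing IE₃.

Li > Ca > K > S

After 2 electrons have been removed, what remains? K²⁺ is already 1 electron into the core; Ca²⁺ is the bare [Ar] core; Li²⁺ is already 1 electron into the core; S²⁺ still has 4 valence electrons.
Pulling an electron out of a noble-gas core costs far more than removing a remaining valence electron, so K, Ca and Li sit at the high end of IE_3.
Tabulated IE_3 (kJ/mol): K 4420, Ca 4912, Li 11815, S 3357.
So the third ionization energies run S < K < Ca < Li.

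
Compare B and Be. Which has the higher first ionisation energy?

First ionization energy rises across a period (greater Z_eff holds electrons more tightly) and falls down a group (valence electrons are farther from the nucleus).
All lie in period 2; the across-period trend (first ionization energy increases left to right) applies, with the exception below.
Note the exception: Be has a higher first ionization energy than B, contrary to the simple trend — removing B's lone 2p electron is easier than breaking Be's filled 2s².
For reference (kJ/mol): Be 900, B 801.
So Be has the higher first ionisation energy (Be > B).

Be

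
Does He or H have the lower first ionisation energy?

H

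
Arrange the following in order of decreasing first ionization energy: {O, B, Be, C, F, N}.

F, N, O, C, Be, B

Be is in period 2, group 2; B is in period 2, group 13; C is in period 2, group 14; N is in period 2, group 15; O is in period 2, group 16; F is in period 2, group 17.
Across a period the outer electron is held more tightly (higher IE₁); down a group it sits in a higher shell, more shielded, and comes off more easily.
All lie in period 2; the across-period trend (first ionization energy increases left to right) applies, with the exception below.
Note the exception: Be has a higher first ionization energy than B, contrary to the simple trend — removing B's lone 2p electron is easier than breaking Be's filled 2s².
Note the exception: N has a higher first ionization energy than O, contrary to the simple trend — pairing an electron in O's 2p⁴ costs repulsion energy, so O ionizes more easily than half-filled N (2p³).
Tabulated first ionization energy (kJ/mol): Be 900, B 801, C 1086, N 1402, O 1314, F 1681.
So from highest to lowest: F > N > O > C > Be > B.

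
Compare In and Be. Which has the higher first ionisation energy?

Be

Be is in period 2, group 2; In is in period 5, group 13.
First ionization energy rises across a period (greater Z_eff holds electrons more tightly) and falls down a group (valence electrons are farther from the nucleus).
Neither a single period nor a single group — weigh both effects.
Be > In: the two effects oppose for this pair; the down-group effect wins (900 vs 558 kJ/mol).
Approximate values (kJ/mol): Be 900, In 558.
So Be has the higher first ionisation energy (Be > In).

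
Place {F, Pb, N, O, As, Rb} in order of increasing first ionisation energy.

Rb < Pb < As < O < N < F

N is in period 2, group 15; O is in period 2, group 16; F is in period 2, group 17; As is in period 4, group 15; Rb is in period 5, group 1; Pb is in period 6, group 14.
Removing the outermost electron gets harder across a period and easier down a group.
Neither a single period nor a single group — weigh both effects.
Pb > Rb: the two effects oppose for this pair; the across-period effect wins (716 vs 403 kJ/mol).
As > Pb: both effects reinforce here, so As is clearly the higher of the two.
O > As: both effects reinforce here, so O is clearly the higher of the two.
N > O: this pair runs against the simple trend — see the exception note.
F > N: F lies to the right of N in period 2, so the across-period effect alone puts F higher.
Note the exception: N has a higher first ionization energy than O, contrary to the simple trend — pairing an electron in O's 2p⁴ costs repulsion energy, so O ionizes more easily than half-filled N (2p³).
Tabulated first ionization energy (kJ/mol): N 1402, O 1314, F 1681, As 947, Rb 403, Pb 716.
So from lowest to highest: Rb < Pb < As < O < N < F.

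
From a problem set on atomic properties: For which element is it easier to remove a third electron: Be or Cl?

After 2 electrons have been removed, what remains? Be²⁺ is the bare [He] core; Cl²⁺ still has 5 valence electrons.
Core electrons are held far more tightly than valence electrons, so Be tops the IE_3 order.
The numbers (kJ/mol): Be 14849, Cl 3822.
Overall IE_3 order: Cl < Be.

Cl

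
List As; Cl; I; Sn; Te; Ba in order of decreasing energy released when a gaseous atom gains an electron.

Cl > I > Te > Sn > As > Ba

EA tends to increase across a period and decrease down a group, though the pattern is less regular than for IE or radius.
These span different periods and groups, so the two trends combine.
As > Ba: both effects reinforce here, so As is clearly the higher of the two.
Sn > As: this pair runs against the simple trend — see the exception note.
Te > Sn: both are in period 5; the period trend gives Te the larger value.
I > Te: both are in period 5; the period trend gives I the larger value.
Cl > I: they share group 17; the group trend gives Cl the larger value.
Note the exception: Sn has a higher electron affinity than As, contrary to the simple trend — adding an electron to As's half-filled np³ subshell costs electron-pairing energy.
For reference (kJ/mol): Cl 349, As 78, Sn 107, Te 190, I 295, Ba 14.
So from highest to lowest: Cl > I > Te > Sn > As > Ba.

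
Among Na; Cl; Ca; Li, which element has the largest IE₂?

IE_2 is the cost of taking one more electron from the +1 cation: Na⁺ is the bare [Ne] core; Cl⁺ still has 6 valence electrons; Ca⁺ still has 1 valence electron; Li⁺ is the bare [He] core.
Breaking into a closed-shell core is much more expensive than removing a leftover valence electron — Na and Li have the largest IE_2 here.
Valence configurations: Cl⁺ [Ne]3s²3p⁴, Ca⁺ [Ar]4s¹.
The numbers (kJ/mol): Na 4562, Cl 2298, Ca 1145, Li 7298.
Overall IE_2 order: Ca < Cl < Na < Li.

Li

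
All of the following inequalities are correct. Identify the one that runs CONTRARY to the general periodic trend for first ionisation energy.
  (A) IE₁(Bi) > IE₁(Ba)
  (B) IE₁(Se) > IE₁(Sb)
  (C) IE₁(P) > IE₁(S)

The general trend: first ionisation energy increases across a period and decreases down a group.
(A) Bi (period 6, group 15) vs Ba (period 6, group 2): the stated order agrees with the simple trend.
(B) Se (period 4, group 16) vs Sb (period 5, group 15): the stated order agrees with the simple trend.
(C) P (period 3, group 15) vs S (period 3, group 16): the stated order contradicts the simple trend.
The exception is (C): S (3p⁴) ionizes more easily than half-filled P (3p³) because the paired 3p electron in S is pushed out by e⁻–e⁻ repulsion.

(C)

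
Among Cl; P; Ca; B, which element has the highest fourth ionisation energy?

B

After 3 electrons have been removed, what remains? Cl³⁺ still has 4 valence electrons; P³⁺ still has 2 valence electrons; Ca³⁺ is already 1 electron into the core; B³⁺ is the bare [He] core.
Pulling an electron out of a noble-gas core costs far more than removing a remaining valence electron, so Ca and B sit at the high end of IE_4.
Valence configurations: Cl³⁺ [Ne]3s²3p², P³⁺ [Ne]3s².
The numbers (kJ/mol): Cl 5159, P 4964, Ca 6491, B 25026.
So the fourth ionization energies run P < Cl < Ca < B.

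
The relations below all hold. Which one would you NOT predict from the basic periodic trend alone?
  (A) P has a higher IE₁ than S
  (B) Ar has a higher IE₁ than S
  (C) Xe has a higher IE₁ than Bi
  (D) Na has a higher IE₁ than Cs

(A)

The general trend: IE₁ increases across a period and decreases down a group.
(A) P (period 3, group 15) vs S (period 3, group 16): the stated order contradicts the simple trend.
(B) Ar (period 3, group 18) vs S (period 3, group 16): the stated order agrees with the simple trend.
(C) Xe (period 5, group 18) vs Bi (period 6, group 15): the stated order agrees with the simple trend.
(D) Na (period 3, group 1) vs Cs (period 6, group 1): the stated order agrees with the simple trend.
The exception is (A): S (3p⁴) ionizes more easily than half-filled P (3p³) because the paired 3p electron in S is pushed out by e⁻–e⁻ repulsion.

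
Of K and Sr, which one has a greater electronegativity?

Sr

EN rises left→right (higher Z_eff, smaller atoms) and falls top→bottom (larger, more shielded atoms).
These sit on a diagonal, where the across-period and down-group effects partly cancel.
Sr > K: period and group pull opposite ways; the across-period shift dominates (0.95 vs 0.82).
Approximate values (Pauling): K 0.82, Sr 0.95.
So Sr has the greater electronegativity (Sr > K).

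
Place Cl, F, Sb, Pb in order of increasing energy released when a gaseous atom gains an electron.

F is in period 2, group 17; Cl is in period 3, group 17; Sb is in period 5, group 15; Pb is in period 6, group 14.
Electron affinity generally becomes more exothermic across a period toward the halogens and less exothermic down a group.
Neither a single period nor a single group — weigh both effects.
Sb > Pb: relative to Pb, both the across-period and down-group shifts push Sb's electron affinity up.
F > Sb: relative to Sb, both the across-period and down-group shifts push F's electron affinity up.
Cl > F: this pair runs against the simple trend — see the exception note.
Note the exception: Cl has a higher electron affinity than F, contrary to the simple trend — F's small 2p subshell makes the incoming electron feel strong e⁻–e⁻ repulsion, so Cl actually releases more energy on gaining an electron.
Tabulated electron affinity (kJ/mol): F 328, Cl 349, Sb 103, Pb 35.
So from lowest to highest: Pb < Sb < F < Cl.

Pb, Sb, F, Cl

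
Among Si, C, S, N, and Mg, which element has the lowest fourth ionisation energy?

Consider each +3 ion: Si³⁺ still has 1 valence electron; C³⁺ still has 1 valence electron; S³⁺ still has 3 valence electrons; N³⁺ still has 2 valence electrons; Mg³⁺ is already 1 electron into the core.
Breaking into a closed-shell core is much more expensive than removing a leftover valence electron — Mg has the largest IE_4 here.
Valence configurations: Si³⁺ [Ne]3s¹, C³⁺ [He]2s¹, S³⁺ [Ne]3s²3p¹, N³⁺ [He]2s².
Approximate IE_4 values (kJ/mol): Si 4356, C 6223, S 4556, N 7475, Mg 10543.
Overall IE_4 order: Si < S < C < N < Mg.

Si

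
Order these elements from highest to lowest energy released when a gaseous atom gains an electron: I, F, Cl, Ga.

Cl, F, I, Ga

Adding an electron releases more energy for atoms nearer the top right (short of the noble gases).
Here both period and group differ, so the two effects have to be weighed against each other.
I > Ga: period and group pull opposite ways; the across-period shift dominates (295 vs 29 kJ/mol).
F > I: F sits above I in group 17, so the down-group effect alone puts F higher.
Cl > F: this pair runs against the simple trend — see the exception note.
Note the exception: Cl has a higher electron affinity than F, contrary to the simple trend — F's small 2p subshell makes the incoming electron feel strong e⁻–e⁻ repulsion, so Cl actually releases more energy on gaining an electron.
Tabulated electron affinity (kJ/mol): F 328, Cl 349, Ga 29, I 295.
So from highest to lowest: Cl > F > I > Ga.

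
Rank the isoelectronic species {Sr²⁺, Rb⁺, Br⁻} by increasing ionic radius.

Sr²⁺ < Rb⁺ < Br⁻

All of these have 36 electrons, so size is governed by nuclear charge alone: the more protons, the stronger the pull on the same electron cloud, and the smaller the ion.
Nuclear charges: Sr²⁺ (Z=38), Rb⁺ (Z=37), Br⁻ (Z=35).
Smallest to largest: Sr²⁺ < Rb⁺ < Br⁻.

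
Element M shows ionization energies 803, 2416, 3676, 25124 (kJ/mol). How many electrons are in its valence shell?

3

Look for the largest jump between consecutive ionization energies: IE4/IE3 ≈ 6.8, far larger than any earlier ratio.
That jump marks the point where a core electron is being removed. So the atom has 3 valence electrons.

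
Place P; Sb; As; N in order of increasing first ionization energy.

Sb < As < P < N

IE₁ increases left→right with effective nuclear charge and decreases top→bottom as the valence shell moves farther out.
All are in group 15, so first ionization energy increases up the group.
So from lowest to highest: Sb < As < P < N.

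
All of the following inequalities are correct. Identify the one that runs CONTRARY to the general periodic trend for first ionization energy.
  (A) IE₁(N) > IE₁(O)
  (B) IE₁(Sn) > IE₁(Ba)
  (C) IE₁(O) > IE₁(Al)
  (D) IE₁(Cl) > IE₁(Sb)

(A)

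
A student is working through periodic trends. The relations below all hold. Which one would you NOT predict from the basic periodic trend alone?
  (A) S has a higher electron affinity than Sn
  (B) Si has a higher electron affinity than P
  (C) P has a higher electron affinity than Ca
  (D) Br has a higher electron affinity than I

(B)

The general trend: electron affinity increases across a period and decreases down a group.
(A) S (period 3, group 16) vs Sn (period 5, group 14): the stated order agrees with the simple trend.
(B) Si (period 3, group 14) vs P (period 3, group 15): the stated order contradicts the simple trend.
(C) P (period 3, group 15) vs Ca (period 4, group 2): the stated order agrees with the simple trend.
(D) Br (period 4, group 17) vs I (period 5, group 17): the stated order agrees with the simple trend.
The exception is (B): adding an electron to P's half-filled 3p³ is unfavourable, so Si (3p²) has the more exothermic EA.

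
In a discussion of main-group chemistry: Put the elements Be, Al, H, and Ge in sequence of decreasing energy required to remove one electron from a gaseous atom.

H > Be > Ge > Al

H is in period 1, group 1; Be is in period 2, group 2; Al is in period 3, group 13; Ge is in period 4, group 14.
Across a period the outer electron is held more tightly (higher IE₁); down a group it sits in a higher shell, more shielded, and comes off more easily.
A diagonal step moves right (one effect) and down (the opposite effect) at once.
Ge > Al: period and group pull opposite ways; the across-period shift dominates (762 vs 578 kJ/mol).
Be > Ge: period and group pull opposite ways; the down-group shift dominates (900 vs 762 kJ/mol).
H > Be: the two effects oppose for this pair; the down-group effect wins (1312 vs 900 kJ/mol).
Approximate values (kJ/mol): H 1312, Be 900, Al 578, Ge 762.
So from highest to lowest: H > Be > Ge > Al.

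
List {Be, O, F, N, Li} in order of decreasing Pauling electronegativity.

F > O > N > Be > Li

Li is in period 2, group 1; Be is in period 2, group 2; N is in period 2, group 15; O is in period 2, group 16; F is in period 2, group 17.
Smaller atoms with higher effective nuclear charge are more electronegative.
All lie in period 2, so electronegativity increases left to right.
So from highest to lowest: F > O > N > Be > Li.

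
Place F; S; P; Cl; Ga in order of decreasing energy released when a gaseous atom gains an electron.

Cl > F > S > P > Ga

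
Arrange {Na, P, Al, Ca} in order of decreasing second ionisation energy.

Na, P, Al, Ca

Consider each +1 ion: Na⁺ is the bare [Ne] core; P⁺ still has 4 valence electrons; Al⁺ still has 2 valence electrons; Ca⁺ still has 1 valence electron.
Pulling an electron out of a noble-gas core costs far more than removing a remaining valence electron, so Na sits at the high end of IE_2.
Valence configurations: P⁺ [Ne]3s²3p², Al⁺ [Ne]3s², Ca⁺ [Ar]4s¹.
Tabulated IE_2 (kJ/mol): Na 4562, P 1907, Al 1817, Ca 1145.
So the second ionization energies run Ca < Al < P < Na.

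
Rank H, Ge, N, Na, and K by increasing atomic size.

H is in period 1, group 1; N is in period 2, group 15; Na is in period 3, group 1; K is in period 4, group 1; Ge is in period 4, group 14.
Moving right in a period, electrons are added to the same shell under a stronger nuclear pull, so atoms get smaller; moving down, a new shell is opened and atoms get larger.
These span different periods and groups, so the two trends combine.
N > H: period and group pull opposite ways; the down-group shift dominates (71 vs 32 pm).
Ge > N: both effects reinforce here, so Ge is clearly the larger of the two.
Na > Ge: the two effects oppose for this pair; the across-period effect wins (155 vs 121 pm).
K > Na: K sits below Na in group 1, so the down-group effect alone puts K larger.
For reference (pm): H 32, N 71, Na 155, K 196, Ge 121.
So from smallest to largest: H < N < Ge < Na < K.

H, N, Ge, Na, K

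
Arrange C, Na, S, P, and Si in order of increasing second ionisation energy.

The second ionization energy removes an electron from the +1 ion. For each element: C⁺ still has 3 valence electrons; Na⁺ is the bare [Ne] core; S⁺ still has 5 valence electrons; P⁺ still has 4 valence electrons; Si⁺ still has 3 valence electrons.
Breaking into a closed-shell core is much more expensive than removing a leftover valence electron — Na has the largest IE_2 here.
Valence configurations: C⁺ [He]2s²2p¹, S⁺ [Ne]3s²3p³, P⁺ [Ne]3s²3p², Si⁺ [Ne]3s²3p¹.
Tabulated IE_2 (kJ/mol): C 2353, Na 4562, S 2252, P 1907, Si 1577.
Hence IE_2: Si < P < S < C < Na.

Si, P, S, C, Na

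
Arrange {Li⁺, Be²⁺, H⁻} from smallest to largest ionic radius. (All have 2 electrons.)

Be²⁺ < Li⁺ < H⁻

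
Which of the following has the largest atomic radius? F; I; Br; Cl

I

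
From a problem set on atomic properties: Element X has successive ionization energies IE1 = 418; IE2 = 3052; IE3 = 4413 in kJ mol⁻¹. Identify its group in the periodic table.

Group 1

Look for the largest jump between consecutive ionization energies: IE2/IE1 ≈ 7.3, far larger than any earlier ratio.
That jump marks the point where a core electron is being removed. So the atom has 1 valence electron.
A main-group element with 1 valence electron is in group 1.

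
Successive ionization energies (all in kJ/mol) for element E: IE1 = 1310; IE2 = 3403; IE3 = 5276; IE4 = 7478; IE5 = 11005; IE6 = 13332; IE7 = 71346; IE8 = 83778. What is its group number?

Group 16

Look for the largest jump between consecutive ionization energies: IE7/IE6 ≈ 5.4, far larger than any earlier ratio.
That jump marks the point where a core electron is being removed. So the atom has 6 valence electrons.
A main-group element with 6 valence electrons is in group 16.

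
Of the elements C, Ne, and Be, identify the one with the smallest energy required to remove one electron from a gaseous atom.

Be is in period 2, group 2; C is in period 2, group 14; Ne is in period 2, group 18.
Across a period the outer electron is held more tightly (higher IE₁); down a group it sits in a higher shell, more shielded, and comes off more easily.
All lie in period 2, so first ionization energy increases left to right.
The smallest energy required to remove one electron from a gaseous atom among these belongs to Be.

Be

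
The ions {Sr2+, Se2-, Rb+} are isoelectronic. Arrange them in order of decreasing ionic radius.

All of these have 36 electrons, so size is governed by nuclear charge alone: the more protons, the stronger the pull on the same electron cloud, and the smaller the ion.
Nuclear charges: Sr2+ (Z=38), Rb+ (Z=37), Se2- (Z=34).
Largest to smallest: Se2- > Rb+ > Sr2+.

Se2- > Rb+ > Sr2+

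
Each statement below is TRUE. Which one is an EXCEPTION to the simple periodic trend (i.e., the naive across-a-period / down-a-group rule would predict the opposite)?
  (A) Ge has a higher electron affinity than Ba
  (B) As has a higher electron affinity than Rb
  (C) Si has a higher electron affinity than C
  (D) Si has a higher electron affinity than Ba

The general trend: electron affinity increases across a period and decreases down a group.
(A) Ge (period 4, group 14) vs Ba (period 6, group 2): the stated order agrees with the simple trend.
(B) As (period 4, group 15) vs Rb (period 5, group 1): the stated order agrees with the simple trend.
(C) Si (period 3, group 14) vs C (period 2, group 14): the stated order contradicts the simple trend.
(D) Si (period 3, group 14) vs Ba (period 6, group 2): the stated order agrees with the simple trend.
The exception is (C): Si's larger, more diffuse 3p orbitals accept an added electron slightly more readily than C's compact 2p.

(C)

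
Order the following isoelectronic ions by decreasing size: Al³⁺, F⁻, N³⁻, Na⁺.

N³⁻ > F⁻ > Na⁺ > Al³⁺

All of these have 10 electrons, so size is governed by nuclear charge alone: the more protons, the stronger the pull on the same electron cloud, and the smaller the ion.
Nuclear charges: Al³⁺ (Z=13), Na⁺ (Z=11), F⁻ (Z=9), N³⁻ (Z=7).
Largest to smallest: N³⁻ > F⁻ > Na⁺ > Al³⁺.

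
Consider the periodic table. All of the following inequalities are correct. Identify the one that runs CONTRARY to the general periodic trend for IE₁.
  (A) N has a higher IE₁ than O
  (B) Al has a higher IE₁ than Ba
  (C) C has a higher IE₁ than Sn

(A)

The general trend: IE₁ increases across a period and decreases down a group.
(A) N (period 2, group 15) vs O (period 2, group 16): the stated order contradicts the simple trend.
(B) Al (period 3, group 13) vs Ba (period 6, group 2): the stated order agrees with the simple trend.
(C) C (period 2, group 14) vs Sn (period 5, group 14): the stated order agrees with the simple trend.
The exception is (A): pairing an electron in O's 2p⁴ costs repulsion energy, so O ionizes more easily than half-filled N (2p³).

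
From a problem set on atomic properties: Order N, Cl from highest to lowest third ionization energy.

The third ionization energy removes an electron from the +2 ion. For each element: N²⁺ still has 3 valence electrons; Cl²⁺ still has 5 valence electrons.
All are still removing valence electrons, so compare the +2 ions as you would atoms: IE_3 generally rises across a period (higher Z_eff) and falls down a group (larger shell), subject to the usual subshell exceptions.
Valence configurations: N²⁺ [He]2s²2p¹, Cl²⁺ [Ne]3s²3p³.
The numbers (kJ/mol): N 4578, Cl 3822.
Overall IE_3 order: Cl < N.

N > Cl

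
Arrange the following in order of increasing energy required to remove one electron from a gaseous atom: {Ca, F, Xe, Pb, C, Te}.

C is in period 2, group 14; F is in period 2, group 17; Ca is in period 4, group 2; Te is in period 5, group 16; Xe is in period 5, group 18; Pb is in period 6, group 14.
First ionization energy rises across a period (greater Z_eff holds electrons more tightly) and falls down a group (valence electrons are farther from the nucleus).
Here both period and group differ, so the two effects have to be weighed against each other.
Pb > Ca: period and group pull opposite ways; the across-period shift dominates (716 vs 590 kJ/mol).
Te > Pb: both effects reinforce here, so Te is clearly the higher of the two.
C > Te: the two effects oppose for this pair; the down-group effect wins (1086 vs 869 kJ/mol).
Xe > C: period and group pull opposite ways; the across-period shift dominates (1170 vs 1086 kJ/mol).
F > Xe: the two effects oppose for this pair; the down-group effect wins (1681 vs 1170 kJ/mol).
Tabulated first ionization energy (kJ/mol): C 1086, F 1681, Ca 590, Te 869, Xe 1170, Pb 716.
So from lowest to highest: Ca < Pb < Te < C < Xe < F.

Ca < Pb < Te < C < Xe < F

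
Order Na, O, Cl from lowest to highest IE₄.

Cl < O < Na

Consider each +3 ion: Na³⁺ is already 2 electrons into the core; O³⁺ still has 3 valence electrons; Cl³⁺ still has 4 valence electrons.
Pulling an electron out of a noble-gas core costs far more than removing a remaining valence electron, so Na sits at the high end of IE_4.
Valence configurations: O³⁺ [He]2s²2p¹, Cl³⁺ [Ne]3s²3p².
The numbers (kJ/mol): Na 9543, O 7469, Cl 5159.
Hence IE_4: Cl < O < Na.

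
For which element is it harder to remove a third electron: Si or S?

The third ionization energy removes an electron from the +2 ion. For each element: Si²⁺ still has 2 valence electrons; S²⁺ still has 4 valence electrons.
All are still removing valence electrons, so compare the +2 ions as you would atoms: IE_3 generally rises across a period (higher Z_eff) and falls down a group (larger shell), subject to the usual subshell exceptions.
Valence configurations: Si²⁺ [Ne]3s², S²⁺ [Ne]3s²3p².
Approximate IE_3 values (kJ/mol): Si 3232, S 3357.
Overall IE_3 order: Si < S.

S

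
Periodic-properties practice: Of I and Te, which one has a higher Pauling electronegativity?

I

Te is in period 5, group 16; I is in period 5, group 17.
Atoms toward the upper right of the periodic table pull bonding electrons most strongly.
All lie in period 5, so electronegativity increases left to right.
So I has the higher Pauling electronegativity (I > Te).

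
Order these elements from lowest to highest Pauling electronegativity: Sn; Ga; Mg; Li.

EN rises left→right (higher Z_eff, smaller atoms) and falls top→bottom (larger, more shielded atoms).
These sit on a diagonal, where the across-period and down-group effects partly cancel.
Mg > Li: the two effects oppose for this pair; the across-period effect wins (1.31 vs 0.98).
Ga > Mg: the two effects oppose for this pair; the across-period effect wins (1.81 vs 1.31).
Sn > Ga: the two effects oppose for this pair; the across-period effect wins (1.96 vs 1.81).
Tabulated electronegativity (Pauling): Li 0.98, Mg 1.31, Ga 1.81, Sn 1.96.
So from lowest to highest: Li < Mg < Ga < Sn.

Li, Mg, Ga, Sn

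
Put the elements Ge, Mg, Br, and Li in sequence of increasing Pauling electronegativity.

Li < Mg < Ge < Br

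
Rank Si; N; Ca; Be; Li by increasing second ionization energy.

Ca, Si, Be, N, Li

Consider each +1 ion: Si⁺ still has 3 valence electrons; N⁺ still has 4 valence electrons; Ca⁺ still has 1 valence electron; Be⁺ still has 1 valence electron; Li⁺ is the bare [He] core.
Core electrons are held far more tightly than valence electrons, so Li tops the IE_2 order.
Valence configurations: Si⁺ [Ne]3s²3p¹, N⁺ [He]2s²2p², Ca⁺ [Ar]4s¹, Be⁺ [He]2s¹.
The numbers (kJ/mol): Si 1577, N 2856, Ca 1145, Be 1757, Li 7298.
Putting it together, IE_2: Ca < Si < Be < N < Li.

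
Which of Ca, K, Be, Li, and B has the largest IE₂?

Li

The second ionization energy removes an electron from the +1 ion. For each element: Ca⁺ still has 1 valence electron; K⁺ is the bare [Ar] core; Be⁺ still has 1 valence electron; Li⁺ is the bare [He] core; B⁺ still has 2 valence electrons.
Core electrons are held far more tightly than valence electrons, so K and Li top the IE_2 order.
Valence configurations: Ca⁺ [Ar]4s¹, Be⁺ [He]2s¹, B⁺ [He]2s².
The numbers (kJ/mol): Ca 1145, K 3052, Be 1757, Li 7298, B 2427.
Overall IE_2 order: Ca < Be < B < K < Li.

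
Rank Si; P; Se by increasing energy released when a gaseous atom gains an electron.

Si is in period 3, group 14; P is in period 3, group 15; Se is in period 4, group 16.
EA tends to increase across a period and decrease down a group, though the pattern is less regular than for IE or radius.
These span different periods and groups, so the two trends combine.
Si > P: this pair runs against the simple trend — see the exception note.
Se > Si: period and group pull opposite ways; the across-period shift dominates (195 vs 134 kJ/mol).
Note the exception: Si has a higher electron affinity than P, contrary to the simple trend — adding an electron to P's half-filled 3p³ is unfavourable, so Si (3p²) has the more exothermic EA.
For reference (kJ/mol): Si 134, P 72, Se 195.
So from lowest to highest: P < Si < Se.

P, Si, Se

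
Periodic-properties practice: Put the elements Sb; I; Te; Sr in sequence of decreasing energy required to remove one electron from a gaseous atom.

I > Te > Sb > Sr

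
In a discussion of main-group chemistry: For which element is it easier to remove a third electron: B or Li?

After 2 electrons have been removed, what remains? B²⁺ still has 1 valence electron; Li²⁺ is already 1 electron into the core.
Breaking into a closed-shell core is much more expensive than removing a leftover valence electron — Li has the largest IE_3 here.
Approximate IE_3 values (kJ/mol): B 3660, Li 11815.
Hence IE_3: B < Li.

B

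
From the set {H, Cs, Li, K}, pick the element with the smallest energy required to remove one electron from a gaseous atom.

H is in period 1, group 1; Li is in period 2, group 1; K is in period 4, group 1; Cs is in period 6, group 1.
Across a period the outer electron is held more tightly (higher IE₁); down a group it sits in a higher shell, more shielded, and comes off more easily.
All are in group 1, so first ionization energy increases up the group.
The smallest energy required to remove one electron from a gaseous atom among these belongs to Cs.

Cs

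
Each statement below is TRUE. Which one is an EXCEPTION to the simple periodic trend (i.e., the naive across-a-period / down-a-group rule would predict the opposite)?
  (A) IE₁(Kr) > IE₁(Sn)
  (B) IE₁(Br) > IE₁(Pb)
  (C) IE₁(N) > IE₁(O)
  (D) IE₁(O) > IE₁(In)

The general trend: first ionization energy increases across a period and decreases down a group.
(A) Kr (period 4, group 18) vs Sn (period 5, group 14): the stated order agrees with the simple trend.
(B) Br (period 4, group 17) vs Pb (period 6, group 14): the stated order agrees with the simple trend.
(C) N (period 2, group 15) vs O (period 2, group 16): the stated order contradicts the simple trend.
(D) O (period 2, group 16) vs In (period 5, group 13): the stated order agrees with the simple trend.
The exception is (C): pairing an electron in O's 2p⁴ costs repulsion energy, so O ionizes more easily than half-filled N (2p³).

(C)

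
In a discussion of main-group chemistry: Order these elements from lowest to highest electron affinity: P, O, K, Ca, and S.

Ca, K, P, O, S

O is in period 2, group 16; P is in period 3, group 15; S is in period 3, group 16; K is in period 4, group 1; Ca is in period 4, group 2.
EA tends to increase across a period and decrease down a group, though the pattern is less regular than for IE or radius.
These span different periods and groups, so the two trends combine.
K > Ca: this pair runs against the simple trend — see the exception note.
P > K: both effects reinforce here, so P is clearly the higher of the two.
O > P: relative to P, both the across-period and down-group shifts push O's electron affinity up.
S > O: this pair runs against the simple trend — see the exception note.
Note the exception: K has a higher electron affinity than Ca, contrary to the simple trend — adding an electron to Ca (ns²) has to open a new, higher-energy np subshell, which is unfavourable.
Note the exception: S has a higher electron affinity than O, contrary to the simple trend — the compact 2p subshell of O repels the added electron more than S's larger 3p does.
Tabulated electron affinity (kJ/mol): O 141, P 72, S 200, K 48, Ca 2.
So from lowest to highest: Ca < K < P < O < S.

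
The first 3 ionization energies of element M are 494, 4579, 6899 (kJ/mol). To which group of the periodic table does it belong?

Look for the largest jump between consecutive ionization energies: IE2/IE1 ≈ 9.3, far larger than any earlier ratio.
That jump marks the point where a core electron is being removed. So the atom has 1 valence electron.
A main-group element with 1 valence electron is in group 1.

Group 1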